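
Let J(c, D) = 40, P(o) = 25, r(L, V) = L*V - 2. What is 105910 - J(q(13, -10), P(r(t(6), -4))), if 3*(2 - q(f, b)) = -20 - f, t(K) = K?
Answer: 105870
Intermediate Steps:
r(L, V) = -2 + L*V
q(f, b) = 26/3 + f/3 (q(f, b) = 2 - (-20 - f)/3 = 2 + (20/3 + f/3) = 26/3 + f/3)
105910 - J(q(13, -10), P(r(t(6), -4))) = 105910 - 1*40 = 105910 - 40 = 105870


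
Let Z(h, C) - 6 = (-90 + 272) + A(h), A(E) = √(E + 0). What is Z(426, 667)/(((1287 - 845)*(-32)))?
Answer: -47/3536 - √426/14144 ≈ -0.014751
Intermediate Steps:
A(E) = √E
Z(h, C) = 188 + √h (Z(h, C) = 6 + ((-90 + 272) + √h) = 6 + (182 + √h) = 188 + √h)
Z(426, 667)/(((1287 - 845)*(-32))) = (188 + √426)/(((1287 - 845)*(-32))) = (188 + √426)/((442*(-32))) = (188 + √426)/(-14144) = (188 + √426)*(-1/14144) = -47/3536 - √426/14144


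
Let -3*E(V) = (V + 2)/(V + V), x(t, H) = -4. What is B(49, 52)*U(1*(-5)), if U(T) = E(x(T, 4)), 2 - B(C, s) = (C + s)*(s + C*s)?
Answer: 131299/6 ≈ 21883.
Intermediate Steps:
E(V) = -(2 + V)/(6*V) (E(V) = -(V + 2)/(3*(V + V)) = -(2 + V)/(3*(2*V)) = -(2 + V)*1/(2*V)/3 = -(2 + V)/(6*V))
B(C, s) = 2 - (C + s)*(s + C*s)
U(T) = -1/12 (U(T) = (⅙)*(-2 - 1*(-4))/(-4) = (⅙)*(-¼)*(-2 + 4) = (⅙)*(-¼)*2 = -1/12)
B(49, 52)*U(1*(-5)) = (2 - 1*52² - 1*49*52 - 1*49*52² - 1*52*49²)*(-1/12) = (2 - 1*2704 - 2548 - 1*49*2704 - 1*52*2401)*(-1/12) = (2 - 2704 - 2548 - 132496 - 124852)*(-1/12) = -262598*(-1/12) = 131299/6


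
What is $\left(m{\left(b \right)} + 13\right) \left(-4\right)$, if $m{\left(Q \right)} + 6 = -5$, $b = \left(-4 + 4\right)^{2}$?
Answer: $-8$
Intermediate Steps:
$b = 0$ ($b = 0^{2} = 0$)
$m{\left(Q \right)} = -11$ ($m{\left(Q \right)} = -6 - 5 = -11$)
$\left(m{\left(b \right)} + 13\right) \left(-4\right) = \left(-11 + 13\right) \left(-4\right) = 2 \left(-4\right) = -8$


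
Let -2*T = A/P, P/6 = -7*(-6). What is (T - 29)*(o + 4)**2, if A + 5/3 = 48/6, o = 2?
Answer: -43867/42 ≈ -1044.5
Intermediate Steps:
P = 252 (P = 6*(-7*(-6)) = 6*42 = 252)
A = 19/3 (A = -5/3 + 48/6 = -5/3 + 48*(1/6) = -5/3 + 8 = 19/3 ≈ 6.3333)
T = -19/1512 (T = -19/(6*252) = -1/2*19/756 = -19/1512 ≈ -0.012566)
(T - 29)*(o + 4)**2 = (-19/1512 - 29)*(2 + 4)**2 = -43867/1512*6**2 = -43867/1512*36 = -43867/42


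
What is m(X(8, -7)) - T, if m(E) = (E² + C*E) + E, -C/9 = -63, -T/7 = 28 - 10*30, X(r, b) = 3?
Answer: -191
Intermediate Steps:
T = 1904 (T = -7*(28 - 10*30) = -7*(28 - 300) = -7*(-272) = 1904)
C = 567 (C = -9*(-63) = 567)
m(E) = E² + 568*E (m(E) = (E² + 567*E) + E = E² + 568*E)
m(X(8, -7)) - T = 3*(568 + 3) - 1*1904 = 3*571 - 1904 = 1713 - 1904 = -191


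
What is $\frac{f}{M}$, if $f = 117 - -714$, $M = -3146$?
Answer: $- \frac{831}{3146} \approx -0.26414$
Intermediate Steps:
$f = 831$ ($f = 117 + 714 = 831$)
$\frac{f}{M} = \frac{831}{-3146} = 831 \left(- \frac{1}{3146}\right) = - \frac{831}{3146}$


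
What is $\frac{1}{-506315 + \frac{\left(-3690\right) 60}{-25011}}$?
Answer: $- \frac{2779}{1407024785} \approx -1.9751 \cdot 10^{-6}$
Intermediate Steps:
$\frac{1}{-506315 + \frac{\left(-3690\right) 60}{-25011}} = \frac{1}{-506315 - - \frac{24600}{2779}} = \frac{1}{-506315 + \frac{24600}{2779}} = \frac{1}{- \frac{1407024785}{2779}} = - \frac{2779}{1407024785}$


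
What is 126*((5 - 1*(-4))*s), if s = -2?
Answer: -2268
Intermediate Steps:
126*((5 - 1*(-4))*s) = 126*((5 - 1*(-4))*(-2)) = 126*((5 + 4)*(-2)) = 126*(9*(-2)) = 126*(-18) = -2268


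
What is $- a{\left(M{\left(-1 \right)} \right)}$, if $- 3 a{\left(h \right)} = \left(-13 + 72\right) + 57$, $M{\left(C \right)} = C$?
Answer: $\frac{116}{3} \approx 38.667$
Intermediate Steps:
$a{\left(h \right)} = - \frac{116}{3}$ ($a{\left(h \right)} = - \frac{\left(-13 + 72\right) + 57}{3} = - \frac{59 + 57}{3} = \left(- \frac{1}{3}\right) 116 = - \frac{116}{3}$)
$- a{\left(M{\left(-1 \right)} \right)} = \left(-1\right) \left(- \frac{116}{3}\right) = \frac{116}{3}$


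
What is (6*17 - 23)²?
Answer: 6241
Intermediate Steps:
(6*17 - 23)² = (102 - 23)² = 79² = 6241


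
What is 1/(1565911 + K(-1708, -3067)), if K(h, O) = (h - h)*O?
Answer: 1/1565911 ≈ 6.3861e-7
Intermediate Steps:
K(h, O) = 0 (K(h, O) = 0*O = 0)
1/(1565911 + K(-1708, -3067)) = 1/(1565911 + 0) = 1/1565911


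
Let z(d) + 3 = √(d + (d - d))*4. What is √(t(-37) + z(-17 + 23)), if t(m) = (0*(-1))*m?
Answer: √(-3 + 4*√6) ≈ 2.6073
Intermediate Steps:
t(m) = 0 (t(m) = 0*m = 0)
z(d) = -3 + 4*√d (z(d) = -3 + √(d + (d - d))*4 = -3 + √(d + 0)*4 = -3 + √d*4 = -3 + 4*√d)
√(t(-37) + z(-17 + 23)) = √(0 + (-3 + 4*√(-17 + 23))) = √(0 + (-3 + 4*√6)) = √(-3 + 4*√6)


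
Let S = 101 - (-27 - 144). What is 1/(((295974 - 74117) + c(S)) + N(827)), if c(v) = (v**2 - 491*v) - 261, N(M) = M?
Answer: 1/162855 ≈ 6.1404e-6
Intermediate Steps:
S = 272 (S = 101 - 1*(-171) = 101 + 171 = 272)
c(v) = -261 + v**2 - 491*v
1/(((295974 - 74117) + c(S)) + N(827)) = 1/(((295974 - 74117) + (-261 + 272**2 - 491*272)) + 827) = 1/((221857 + (-261 + 73984 - 133552)) + 827) = 1/((221857 - 59829) + 827) = 1/(162028 + 827) = 1/162855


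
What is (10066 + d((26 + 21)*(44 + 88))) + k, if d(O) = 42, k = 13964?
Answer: 24072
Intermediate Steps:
(10066 + d((26 + 21)*(44 + 88))) + k = (10066 + 42) + 13964 = 10108 + 13964 = 24072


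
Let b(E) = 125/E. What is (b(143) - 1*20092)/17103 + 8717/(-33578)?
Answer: -39263351537/27374229454 ≈ -1.4343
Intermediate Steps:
(b(143) - 1*20092)/17103 + 8717/(-33578) = (125/143 - 1*20092)/17103 + 8717/(-33578) = (125*(1/143) - 20092)*(1/17103) + 8717*(-1/33578) = (125/143 - 20092)*(1/17103) - 8717/33578 = -2873031/143*1/17103 - 8717/33578 = -957677/815243 - 8717/33578 = -39263351537/27374229454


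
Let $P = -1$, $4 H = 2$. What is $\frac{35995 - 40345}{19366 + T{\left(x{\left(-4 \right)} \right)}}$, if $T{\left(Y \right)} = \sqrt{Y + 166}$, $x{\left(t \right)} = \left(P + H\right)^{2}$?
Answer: $- \frac{336968400}{1500167159} + \frac{8700 \sqrt{665}}{1500167159} \approx -0.22447$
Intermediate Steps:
$H = \frac{1}{2}$ ($H = \frac{1}{4} \cdot 2 = \frac{1}{2} \approx 0.5$)
$x{\left(t \right)} = \frac{1}{4}$ ($x{\left(t \right)} = \left(-1 + \frac{1}{2}\right)^{2} = \left(- \frac{1}{2}\right)^{2} = \frac{1}{4}$)
$T{\left(Y \right)} = \sqrt{166 + Y}$
$\frac{35995 - 40345}{19366 + T{\left(x{\left(-4 \right)} \right)}} = \frac{35995 - 40345}{19366 + \sqrt{166 + \frac{1}{4}}} = - \frac{4350}{19366 + \sqrt{\frac{665}{4}}} = - \frac{4350}{19366 + \frac{\sqrt{665}}{2}}$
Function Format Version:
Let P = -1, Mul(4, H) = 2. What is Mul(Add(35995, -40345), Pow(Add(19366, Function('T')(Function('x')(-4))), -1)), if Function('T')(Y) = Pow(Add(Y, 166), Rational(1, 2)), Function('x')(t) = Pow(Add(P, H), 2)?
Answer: Add(Rational(-336968400, 1500167159), Mul(Rational(8700, 1500167159), Pow(665, Rational(1, 2)))) ≈ -0.22447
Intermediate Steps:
H = Rational(1, 2) (H = Mul(Rational(1, 4), 2) = Rational(1, 2) ≈ 0.50000)
Function('x')(t) = Rational(1, 4) (Function('x')(t) = Pow(Add(-1, Rational(1, 2)), 2) = Pow(Rational(-1, 2), 2) = Rational(1, 4))
Function('T')(Y) = Pow(Add(166, Y), Rational(1, 2))
Mul(Add(35995, -40345), Pow(Add(19366, Function('T')(Function('x')(-4))), -1)) = Mul(Add(35995, -40345), Pow(Add(19366, Pow(Add(166, Rational(1, 4)), Rational(1, 2))), -1)) = Mul(-4350, Pow(Add(19366, Pow(Rational(665, 4), Rational(1, 2))), -1)) = Mul(-4350, Pow(Add(19366, Mul(Rational(1, 2), Pow(665, Rational(1, 2)))), -1))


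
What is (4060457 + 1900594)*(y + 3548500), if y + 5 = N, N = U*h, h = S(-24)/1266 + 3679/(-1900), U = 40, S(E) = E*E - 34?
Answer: 423999859021880187/20045 ≈ 2.1152e+13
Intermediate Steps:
S(E) = -34 + E**2 (S(E) = E**2 - 34 = -34 + E**2)
h = -1813907/1202700 (h = (-34 + (-24)**2)/1266 + 3679/(-1900) = (-34 + 576)*(1/1266) + 3679*(-1/1900) = 542*(1/1266) - 3679/1900 = 271/633 - 3679/1900 = -1813907/1202700 ≈ -1.5082)
N = -3627814/60135 (N = 40*(-1813907/1202700) = -3627814/60135 ≈ -60.328)
y = -3928489/60135 (y = -5 - 3627814/60135 = -3928489/60135 ≈ -65.328)
(4060457 + 1900594)*(y + 3548500) = (4060457 + 1900594)*(-3928489/60135 + 3548500) = 5961051*(213385119011/60135) = 423999859021880187/20045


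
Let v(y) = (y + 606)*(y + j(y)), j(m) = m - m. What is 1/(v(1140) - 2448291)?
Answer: -1/457851 ≈ -2.1841e-6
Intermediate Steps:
j(m) = 0
v(y) = y*(606 + y) (v(y) = (y + 606)*(y + 0) = (606 + y)*y = y*(606 + y))
1/(v(1140) - 2448291) = 1/(1140*(606 + 1140) - 2448291) = 1/(1140*1746 - 2448291) = 1/(1990440 - 2448291) = 1/(-457851) = -1/457851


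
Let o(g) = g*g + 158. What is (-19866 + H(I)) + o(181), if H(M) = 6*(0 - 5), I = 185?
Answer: 13023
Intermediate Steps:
o(g) = 158 + g**2 (o(g) = g**2 + 158 = 158 + g**2)
H(M) = -30 (H(M) = 6*(-5) = -30)
(-19866 + H(I)) + o(181) = (-19866 - 30) + (158 + 181**2) = -19896 + (158 + 32761) = -19896 + 32919 = 13023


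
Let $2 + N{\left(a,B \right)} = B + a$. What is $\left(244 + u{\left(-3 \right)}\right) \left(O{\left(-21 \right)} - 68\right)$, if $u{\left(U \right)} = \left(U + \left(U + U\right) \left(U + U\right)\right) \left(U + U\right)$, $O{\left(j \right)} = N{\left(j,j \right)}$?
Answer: $-5152$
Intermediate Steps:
$N{\left(a,B \right)} = -2 + B + a$ ($N{\left(a,B \right)} = -2 + \left(B + a\right) = -2 + B + a$)
$O{\left(j \right)} = -2 + 2 j$ ($O{\left(j \right)} = -2 + j + j = -2 + 2 j$)
$u{\left(U \right)} = 2 U \left(U + 4 U^{2}\right)$ ($u{\left(U \right)} = \left(U + 2 U 2 U\right) 2 U = \left(U + 4 U^{2}\right) 2 U = 2 U \left(U + 4 U^{2}\right)$)
$\left(244 + u{\left(-3 \right)}\right) \left(O{\left(-21 \right)} - 68\right) = \left(244 + \left(-3\right)^{2} \left(2 + 8 \left(-3\right)\right)\right) \left(\left(-2 + 2 \left(-21\right)\right) - 68\right) = \left(244 + 9 \left(2 - 24\right)\right) \left(\left(-2 - 42\right) - 68\right) = \left(244 + 9 \left(-22\right)\right) \left(-44 - 68\right) = \left(244 - 198\right) \left(-112\right) = 46 \left(-112\right) = -5152$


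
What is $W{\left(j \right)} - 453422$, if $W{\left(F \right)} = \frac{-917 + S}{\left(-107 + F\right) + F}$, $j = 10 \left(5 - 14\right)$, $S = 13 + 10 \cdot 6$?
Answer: $- \frac{130131270}{287} \approx -4.5342 \cdot 10^{5}$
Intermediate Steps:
$S = 73$ ($S = 13 + 60 = 73$)
$j = -90$ ($j = 10 \left(-9\right) = -90$)
$W{\left(F \right)} = - \frac{844}{-107 + 2 F}$ ($W{\left(F \right)} = \frac{-917 + 73}{\left(-107 + F\right) + F} = - \frac{844}{-107 + 2 F}$)
$W{\left(j \right)} - 453422 = - \frac{844}{-107 + 2 \left(-90\right)} - 453422 = - \frac{844}{-107 - 180} - 453422 = - \frac{844}{-287} - 453422 = \left(-844\right) \left(- \frac{1}{287}\right) - 453422 = \frac{844}{287} - 453422 = - \frac{130131270}{287}$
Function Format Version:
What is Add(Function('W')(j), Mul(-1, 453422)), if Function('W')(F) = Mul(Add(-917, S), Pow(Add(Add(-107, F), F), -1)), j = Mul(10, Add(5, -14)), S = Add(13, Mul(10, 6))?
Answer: Rational(-130131270, 287) ≈ -4.5342e+5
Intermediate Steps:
S = 73 (S = Add(13, 60) = 73)
j = -90 (j = Mul(10, -9) = -90)
Function('W')(F) = Mul(-844, Pow(Add(-107, Mul(2, F)), -1)) (Function('W')(F) = Mul(Add(-917, 73), Pow(Add(Add(-107, F), F), -1)) = Mul(-844, Pow(Add(-107, Mul(2, F)), -1)))
Add(Function('W')(j), Mul(-1, 453422)) = Add(Mul(-844, Pow(Add(-107, Mul(2, -90)), -1)), Mul(-1, 453422)) = Add(Mul(-844, Pow(Add(-107, -180), -1)), -453422) = Add(Mul(-844, Pow(-287, -1)), -453422) = Add(Mul(-844, Rational(-1, 287)), -453422) = Add(Rational(844, 287), -453422) = Rational(-130131270, 287)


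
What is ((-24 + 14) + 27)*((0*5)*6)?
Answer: 0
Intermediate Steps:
((-24 + 14) + 27)*((0*5)*6) = (-10 + 27)*(0*6) = 17*0 = 0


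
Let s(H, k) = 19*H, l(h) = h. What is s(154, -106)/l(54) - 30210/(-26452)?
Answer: 19757473/357102 ≈ 55.327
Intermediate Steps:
s(154, -106)/l(54) - 30210/(-26452) = (19*154)/54 - 30210/(-26452) = 2926*(1/54) - 30210*(-1/26452) = 1463/27 + 15105/13226 = 19757473/357102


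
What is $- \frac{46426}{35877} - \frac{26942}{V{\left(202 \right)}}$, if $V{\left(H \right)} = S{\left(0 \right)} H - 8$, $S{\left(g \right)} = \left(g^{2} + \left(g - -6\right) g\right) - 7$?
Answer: $\frac{150096727}{8502849} \approx 17.653$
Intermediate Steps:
$S{\left(g \right)} = -7 + g^{2} + g \left(6 + g\right)$ ($S{\left(g \right)} = \left(g^{2} + \left(g + 6\right) g\right) - 7 = \left(g^{2} + \left(6 + g\right) g\right) - 7 = \left(g^{2} + g \left(6 + g\right)\right) - 7 = -7 + g^{2} + g \left(6 + g\right)$)
$V{\left(H \right)} = -8 - 7 H$ ($V{\left(H \right)} = \left(-7 + 2 \cdot 0^{2} + 6 \cdot 0\right) H - 8 = \left(-7 + 2 \cdot 0 + 0\right) H - 8 = \left(-7 + 0 + 0\right) H - 8 = - 7 H - 8 = -8 - 7 H$)
$- \frac{46426}{35877} - \frac{26942}{V{\left(202 \right)}} = - \frac{46426}{35877} - \frac{26942}{-8 - 1414} = \left(-46426\right) \frac{1}{35877} - \frac{26942}{-8 - 1414} = - \frac{46426}{35877} - \frac{26942}{-1422} = - \frac{46426}{35877} - - \frac{13471}{711} = - \frac{46426}{35877} + \frac{13471}{711} = \frac{150096727}{8502849}$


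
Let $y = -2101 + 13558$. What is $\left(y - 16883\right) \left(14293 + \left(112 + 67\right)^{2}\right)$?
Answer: $-251408284$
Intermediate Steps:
$y = 11457$
$\left(y - 16883\right) \left(14293 + \left(112 + 67\right)^{2}\right) = \left(11457 - 16883\right) \left(14293 + \left(112 + 67\right)^{2}\right) = - 5426 \left(14293 + 179^{2}\right) = - 5426 \left(14293 + 32041\right) = \left(-5426\right) 46334 = -251408284$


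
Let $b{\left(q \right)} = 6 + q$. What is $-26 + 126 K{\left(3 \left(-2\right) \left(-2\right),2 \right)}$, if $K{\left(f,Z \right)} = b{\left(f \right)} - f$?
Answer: $730$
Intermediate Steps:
$K{\left(f,Z \right)} = 6$ ($K{\left(f,Z \right)} = \left(6 + f\right) - f = 6$)
$-26 + 126 K{\left(3 \left(-2\right) \left(-2\right),2 \right)} = -26 + 126 \cdot 6 = -26 + 756 = 730$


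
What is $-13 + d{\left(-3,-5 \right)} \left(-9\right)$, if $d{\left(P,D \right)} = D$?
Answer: $32$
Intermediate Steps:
$-13 + d{\left(-3,-5 \right)} \left(-9\right) = -13 - -45 = -13 + 45 = 32$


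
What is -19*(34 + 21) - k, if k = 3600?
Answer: -4645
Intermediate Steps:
-19*(34 + 21) - k = -19*(34 + 21) - 1*3600 = -19*55 - 3600 = -1045 - 3600 = -4645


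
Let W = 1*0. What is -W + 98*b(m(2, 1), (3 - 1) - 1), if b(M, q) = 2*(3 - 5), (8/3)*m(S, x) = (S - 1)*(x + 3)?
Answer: -392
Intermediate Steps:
m(S, x) = 3*(-1 + S)*(3 + x)/8 (m(S, x) = 3*((S - 1)*(x + 3))/8 = 3*((-1 + S)*(3 + x))/8 = 3*(-1 + S)*(3 + x)/8)
b(M, q) = -4 (b(M, q) = 2*(-2) = -4)
W = 0
-W + 98*b(m(2, 1), (3 - 1) - 1) = -1*0 + 98*(-4) = 0 - 392 = -392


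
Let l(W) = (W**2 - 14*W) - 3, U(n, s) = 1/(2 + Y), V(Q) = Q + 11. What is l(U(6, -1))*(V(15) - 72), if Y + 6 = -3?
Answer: 2208/49 ≈ 45.061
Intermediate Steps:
Y = -9 (Y = -6 - 3 = -9)
V(Q) = 11 + Q
U(n, s) = -1/7 (U(n, s) = 1/(2 - 9) = 1/(-7) = -1/7)
l(W) = -3 + W**2 - 14*W
l(U(6, -1))*(V(15) - 72) = (-3 + (-1/7)**2 - 14*(-1/7))*((11 + 15) - 72) = (-3 + 1/49 + 2)*(26 - 72) = -48/49*(-46) = 2208/49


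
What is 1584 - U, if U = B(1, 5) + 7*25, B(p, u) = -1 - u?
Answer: 1415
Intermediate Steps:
U = 169 (U = (-1 - 1*5) + 7*25 = (-1 - 5) + 175 = -6 + 175 = 169)
1584 - U = 1584 - 1*169 = 1584 - 169 = 1415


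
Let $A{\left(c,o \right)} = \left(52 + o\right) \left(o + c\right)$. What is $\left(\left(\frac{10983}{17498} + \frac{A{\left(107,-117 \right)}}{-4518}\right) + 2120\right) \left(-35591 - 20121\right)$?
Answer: $- \frac{2334846620271472}{19763991} \approx -1.1814 \cdot 10^{8}$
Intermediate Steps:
$A{\left(c,o \right)} = \left(52 + o\right) \left(c + o\right)$
$\left(\left(\frac{10983}{17498} + \frac{A{\left(107,-117 \right)}}{-4518}\right) + 2120\right) \left(-35591 - 20121\right) = \left(\left(\frac{10983}{17498} + \frac{\left(-117\right)^{2} + 52 \cdot 107 + 52 \left(-117\right) + 107 \left(-117\right)}{-4518}\right) + 2120\right) \left(-35591 - 20121\right) = \left(\left(10983 \cdot \frac{1}{17498} + \left(13689 + 5564 - 6084 - 12519\right) \left(- \frac{1}{4518}\right)\right) + 2120\right) \left(-55712\right) = \left(\left(\frac{10983}{17498} + 650 \left(- \frac{1}{4518}\right)\right) + 2120\right) \left(-55712\right) = \left(\left(\frac{10983}{17498} - \frac{325}{2259}\right) + 2120\right) \left(-55712\right) = \left(\frac{19123747}{39527982} + 2120\right) \left(-55712\right) = \frac{83818445587}{39527982} \left(-55712\right) = - \frac{2334846620271472}{19763991}$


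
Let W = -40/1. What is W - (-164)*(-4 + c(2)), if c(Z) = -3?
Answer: -1188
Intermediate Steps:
W = -40 (W = -40*1 = -40)
W - (-164)*(-4 + c(2)) = -40 - (-164)*(-4 - 3) = -40 - (-164)*(-7) = -40 - 41*28 = -40 - 1148 = -1188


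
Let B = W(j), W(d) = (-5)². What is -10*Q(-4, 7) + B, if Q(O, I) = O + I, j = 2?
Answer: -5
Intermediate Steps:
W(d) = 25
Q(O, I) = I + O
B = 25
-10*Q(-4, 7) + B = -10*(7 - 4) + 25 = -10*3 + 25 = -30 + 25 = -5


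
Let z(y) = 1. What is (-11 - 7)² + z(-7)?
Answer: 325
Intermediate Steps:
(-11 - 7)² + z(-7) = (-11 - 7)² + 1 = (-18)² + 1 = 324 + 1 = 325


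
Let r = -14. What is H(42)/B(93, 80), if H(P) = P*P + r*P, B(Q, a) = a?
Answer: 147/10 ≈ 14.700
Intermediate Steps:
H(P) = P**2 - 14*P (H(P) = P*P - 14*P = P**2 - 14*P)
H(42)/B(93, 80) = (42*(-14 + 42))/80 = (42*28)*(1/80) = 1176*(1/80) = 147/10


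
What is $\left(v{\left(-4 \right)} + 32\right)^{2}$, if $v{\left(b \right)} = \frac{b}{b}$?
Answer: $1089$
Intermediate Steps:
$v{\left(b \right)} = 1$
$\left(v{\left(-4 \right)} + 32\right)^{2} = \left(1 + 32\right)^{2} = 33^{2} = 1089$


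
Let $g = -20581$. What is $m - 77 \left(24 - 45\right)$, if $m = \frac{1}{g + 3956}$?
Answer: $\frac{26882624}{16625} \approx 1617.0$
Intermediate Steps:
$m = - \frac{1}{16625}$ ($m = \frac{1}{-20581 + 3956} = \frac{1}{-16625} = - \frac{1}{16625} \approx -6.015 \cdot 10^{-5}$)
$m - 77 \left(24 - 45\right) = - \frac{1}{16625} - 77 \left(24 - 45\right) = - \frac{1}{16625} - 77 \left(-21\right) = - \frac{1}{16625} - -1617 = - \frac{1}{16625} + 1617 = \frac{26882624}{16625}$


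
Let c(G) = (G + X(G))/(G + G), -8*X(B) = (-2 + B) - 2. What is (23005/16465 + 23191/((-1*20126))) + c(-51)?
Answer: 18320082331/27040166544 ≈ 0.67751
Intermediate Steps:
X(B) = ½ - B/8 (X(B) = -((-2 + B) - 2)/8 = -(-4 + B)/8 = ½ - B/8)
c(G) = (½ + 7*G/8)/(2*G) (c(G) = (G + (½ - G/8))/(G + G) = (½ + 7*G/8)/((2*G)) = (½ + 7*G/8)*(1/(2*G)) = (½ + 7*G/8)/(2*G))
(23005/16465 + 23191/((-1*20126))) + c(-51) = (23005/16465 + 23191/((-1*20126))) + (1/16)*(4 + 7*(-51))/(-51) = (23005*(1/16465) + 23191/(-20126)) + (1/16)*(-1/51)*(4 - 357) = (4601/3293 + 23191*(-1/20126)) + (1/16)*(-1/51)*(-353) = (4601/3293 - 23191/20126) + 353/816 = 16231763/66274918 + 353/816 = 18320082331/27040166544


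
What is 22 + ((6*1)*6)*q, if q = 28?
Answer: 1030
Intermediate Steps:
22 + ((6*1)*6)*q = 22 + ((6*1)*6)*28 = 22 + (6*6)*28 = 22 + 36*28 = 22 + 1008 = 1030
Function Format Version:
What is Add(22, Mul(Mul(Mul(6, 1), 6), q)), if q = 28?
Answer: 1030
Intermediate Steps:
Add(22, Mul(Mul(Mul(6, 1), 6), q)) = Add(22, Mul(Mul(Mul(6, 1), 6), 28)) = Add(22, Mul(Mul(6, 6), 28)) = Add(22, Mul(36, 28)) = Add(22, 1008) = 1030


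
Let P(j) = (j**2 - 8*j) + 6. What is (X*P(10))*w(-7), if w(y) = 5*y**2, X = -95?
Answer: -605150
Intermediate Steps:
P(j) = 6 + j**2 - 8*j
(X*P(10))*w(-7) = (-95*(6 + 10**2 - 8*10))*(5*(-7)**2) = (-95*(6 + 100 - 80))*(5*49) = -95*26*245 = -2470*245 = -605150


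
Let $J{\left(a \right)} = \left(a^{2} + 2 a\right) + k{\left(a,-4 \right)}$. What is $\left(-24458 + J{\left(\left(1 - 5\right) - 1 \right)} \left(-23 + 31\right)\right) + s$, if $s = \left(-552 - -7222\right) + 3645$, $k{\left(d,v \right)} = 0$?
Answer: $-14023$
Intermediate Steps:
$J{\left(a \right)} = a^{2} + 2 a$ ($J{\left(a \right)} = \left(a^{2} + 2 a\right) + 0 = a^{2} + 2 a$)
$s = 10315$ ($s = \left(-552 + 7222\right) + 3645 = 6670 + 3645 = 10315$)
$\left(-24458 + J{\left(\left(1 - 5\right) - 1 \right)} \left(-23 + 31\right)\right) + s = \left(-24458 + \left(\left(1 - 5\right) - 1\right) \left(2 + \left(\left(1 - 5\right) - 1\right)\right) \left(-23 + 31\right)\right) + 10315 = \left(-24458 + \left(-4 - 1\right) \left(2 - 5\right) 8\right) + 10315 = \left(-24458 + - 5 \left(2 - 5\right) 8\right) + 10315 = \left(-24458 + \left(-5\right) \left(-3\right) 8\right) + 10315 = \left(-24458 + 15 \cdot 8\right) + 10315 = \left(-24458 + 120\right) + 10315 = -24338 + 10315 = -14023$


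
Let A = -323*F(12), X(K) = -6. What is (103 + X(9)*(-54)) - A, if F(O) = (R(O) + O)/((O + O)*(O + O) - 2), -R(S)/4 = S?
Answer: 116735/287 ≈ 406.74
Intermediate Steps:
R(S) = -4*S
F(O) = -3*O/(-2 + 4*O²) (F(O) = (-4*O + O)/((O + O)*(O + O) - 2) = (-3*O)/((2*O)*(2*O) - 2) = (-3*O)/(4*O² - 2) = (-3*O)/(-2 + 4*O²) = -3*O/(-2 + 4*O²))
A = 5814/287 (A = -(-969)*12/(-2 + 4*12²) = -(-969)*12/(-2 + 4*144) = -(-969)*12/(-2 + 576) = -(-969)*12/574 = -323*(-18/287) = 5814/287 ≈ 20.258)
(103 + X(9)*(-54)) - A = (103 - 6*(-54)) - 1*5814/287 = (103 + 324) - 5814/287 = 427 - 5814/287 = 116735/287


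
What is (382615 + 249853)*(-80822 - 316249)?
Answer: -251134701228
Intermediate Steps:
(382615 + 249853)*(-80822 - 316249) = 632468*(-397071) = -251134701228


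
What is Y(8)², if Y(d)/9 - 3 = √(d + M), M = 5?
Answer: 1782 + 486*√13 ≈ 3534.3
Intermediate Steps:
Y(d) = 27 + 9*√(5 + d) (Y(d) = 27 + 9*√(d + 5) = 27 + 9*√(5 + d))
Y(8)² = (27 + 9*√(5 + 8))² = (27 + 9*√13)²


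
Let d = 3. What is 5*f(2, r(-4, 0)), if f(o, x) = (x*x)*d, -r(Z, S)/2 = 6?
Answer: 2160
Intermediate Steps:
r(Z, S) = -12 (r(Z, S) = -2*6 = -12)
f(o, x) = 3*x² (f(o, x) = (x*x)*3 = x²*3 = 3*x²)
5*f(2, r(-4, 0)) = 5*(3*(-12)²) = 5*(3*144) = 5*432 = 2160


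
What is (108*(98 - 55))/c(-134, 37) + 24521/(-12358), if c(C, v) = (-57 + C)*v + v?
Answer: -3105043/1174010 ≈ -2.6448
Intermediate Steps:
c(C, v) = v + v*(-57 + C) (c(C, v) = v*(-57 + C) + v = v + v*(-57 + C))
(108*(98 - 55))/c(-134, 37) + 24521/(-12358) = (108*(98 - 55))/((37*(-56 - 134))) + 24521/(-12358) = (108*43)/((37*(-190))) + 24521*(-1/12358) = 4644/(-7030) - 24521/12358 = 4644*(-1/7030) - 24521/12358 = -2322/3515 - 24521/12358 = -3105043/1174010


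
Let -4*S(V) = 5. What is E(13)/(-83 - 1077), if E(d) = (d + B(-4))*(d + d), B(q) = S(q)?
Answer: -611/2320 ≈ -0.26336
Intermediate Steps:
S(V) = -5/4 (S(V) = -¼*5 = -5/4)
B(q) = -5/4
E(d) = 2*d*(-5/4 + d) (E(d) = (d - 5/4)*(d + d) = (-5/4 + d)*(2*d) = 2*d*(-5/4 + d))
E(13)/(-83 - 1077) = ((½)*13*(-5 + 4*13))/(-83 - 1077) = ((½)*13*(-5 + 52))/(-1160) = -13*47/2320 = -1/1160*611/2 = -611/2320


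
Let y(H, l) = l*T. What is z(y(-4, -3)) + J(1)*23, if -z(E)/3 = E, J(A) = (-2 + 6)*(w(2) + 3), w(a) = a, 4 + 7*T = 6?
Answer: 3238/7 ≈ 462.57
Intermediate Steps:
T = 2/7 (T = -4/7 + (⅐)*6 = -4/7 + 6/7 = 2/7 ≈ 0.28571)
y(H, l) = 2*l/7 (y(H, l) = l*(2/7) = 2*l/7)
J(A) = 20 (J(A) = (-2 + 6)*(2 + 3) = 4*5 = 20)
z(E) = -3*E
z(y(-4, -3)) + J(1)*23 = -6*(-3)/7 + 20*23 = -3*(-6/7) + 460 = 18/7 + 460 = 3238/7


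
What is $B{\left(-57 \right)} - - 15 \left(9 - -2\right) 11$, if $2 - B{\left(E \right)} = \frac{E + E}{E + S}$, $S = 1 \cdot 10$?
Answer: $\frac{85285}{47} \approx 1814.6$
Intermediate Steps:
$S = 10$
$B{\left(E \right)} = 2 - \frac{2 E}{10 + E}$ ($B{\left(E \right)} = 2 - \frac{E + E}{E + 10} = 2 - \frac{2 E}{10 + E}$)
$B{\left(-57 \right)} - - 15 \left(9 - -2\right) 11 = \frac{20}{10 - 57} - - 15 \left(9 - -2\right) 11 = \frac{20}{-47} - - 15 \left(9 + 2\right) 11 = 20 \left(- \frac{1}{47}\right) - \left(-15\right) 11 \cdot 11 = - \frac{20}{47} - \left(-165\right) 11 = - \frac{20}{47} - -1815 = - \frac{20}{47} + 1815 = \frac{85285}{47}$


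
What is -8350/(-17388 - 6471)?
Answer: 8350/23859 ≈ 0.34997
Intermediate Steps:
-8350/(-17388 - 6471) = -8350/(-23859) = -8350*(-1/23859) = 8350/23859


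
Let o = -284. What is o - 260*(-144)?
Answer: 37156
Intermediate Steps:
o - 260*(-144) = -284 - 260*(-144) = -284 + 37440 = 37156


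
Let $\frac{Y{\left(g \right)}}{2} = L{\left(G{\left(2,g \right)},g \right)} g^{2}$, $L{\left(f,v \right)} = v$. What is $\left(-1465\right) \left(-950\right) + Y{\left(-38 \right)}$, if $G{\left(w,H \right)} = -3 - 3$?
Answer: $1282006$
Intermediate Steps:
$G{\left(w,H \right)} = -6$ ($G{\left(w,H \right)} = -3 - 3 = -6$)
$Y{\left(g \right)} = 2 g^{3}$ ($Y{\left(g \right)} = 2 g g^{2} = 2 g^{3}$)
$\left(-1465\right) \left(-950\right) + Y{\left(-38 \right)} = \left(-1465\right) \left(-950\right) + 2 \left(-38\right)^{3} = 1391750 + 2 \left(-54872\right) = 1391750 - 109744 = 1282006$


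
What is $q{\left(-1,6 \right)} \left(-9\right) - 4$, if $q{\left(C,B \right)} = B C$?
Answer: $50$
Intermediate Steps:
$q{\left(-1,6 \right)} \left(-9\right) - 4 = 6 \left(-1\right) \left(-9\right) - 4 = \left(-6\right) \left(-9\right) - 4 = 54 - 4 = 50$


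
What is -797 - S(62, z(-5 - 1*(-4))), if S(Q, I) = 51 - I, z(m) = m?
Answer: -849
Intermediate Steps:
-797 - S(62, z(-5 - 1*(-4))) = -797 - (51 - (-5 - 1*(-4))) = -797 - (51 - (-5 + 4)) = -797 - (51 - 1*(-1)) = -797 - (51 + 1) = -797 - 1*52 = -797 - 52 = -849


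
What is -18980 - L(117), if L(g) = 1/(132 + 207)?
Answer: -6434221/339 ≈ -18980.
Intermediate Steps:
L(g) = 1/339
-18980 - L(117) = -18980 - 1*1/339 = -18980 - 1/339 = -6434221/339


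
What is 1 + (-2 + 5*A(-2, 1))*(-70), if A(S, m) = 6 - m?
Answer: -1609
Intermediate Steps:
1 + (-2 + 5*A(-2, 1))*(-70) = 1 + (-2 + 5*(6 - 1*1))*(-70) = 1 + (-2 + 5*(6 - 1))*(-70) = 1 + (-2 + 5*5)*(-70) = 1 + (-2 + 25)*(-70) = 1 + 23*(-70) = 1 - 1610 = -1609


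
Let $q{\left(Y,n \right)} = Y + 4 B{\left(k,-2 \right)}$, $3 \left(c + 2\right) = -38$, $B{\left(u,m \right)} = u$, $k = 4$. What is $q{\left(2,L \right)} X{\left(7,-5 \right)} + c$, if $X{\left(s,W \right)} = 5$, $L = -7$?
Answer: $\frac{226}{3} \approx 75.333$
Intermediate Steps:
$c = - \frac{44}{3}$ ($c = -2 + \frac{1}{3} \left(-38\right) = -2 - \frac{38}{3} = - \frac{44}{3} \approx -14.667$)
$q{\left(Y,n \right)} = 16 + Y$ ($q{\left(Y,n \right)} = Y + 4 \cdot 4 = Y + 16 = 16 + Y$)
$q{\left(2,L \right)} X{\left(7,-5 \right)} + c = \left(16 + 2\right) 5 - \frac{44}{3} = 18 \cdot 5 - \frac{44}{3} = 90 - \frac{44}{3} = \frac{226}{3}$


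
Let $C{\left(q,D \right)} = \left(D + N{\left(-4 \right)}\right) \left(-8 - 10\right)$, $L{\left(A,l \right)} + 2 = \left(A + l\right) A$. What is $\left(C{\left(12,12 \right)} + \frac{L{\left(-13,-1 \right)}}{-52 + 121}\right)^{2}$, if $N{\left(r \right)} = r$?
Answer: $\frac{10575504}{529} \approx 19992.0$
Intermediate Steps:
$L{\left(A,l \right)} = -2 + A \left(A + l\right)$ ($L{\left(A,l \right)} = -2 + \left(A + l\right) A = -2 + A \left(A + l\right)$)
$C{\left(q,D \right)} = 72 - 18 D$ ($C{\left(q,D \right)} = \left(D - 4\right) \left(-8 - 10\right) = \left(-4 + D\right) \left(-18\right) = 72 - 18 D$)
$\left(C{\left(12,12 \right)} + \frac{L{\left(-13,-1 \right)}}{-52 + 121}\right)^{2} = \left(\left(72 - 216\right) + \frac{-2 + \left(-13\right)^{2} - -13}{-52 + 121}\right)^{2} = \left(\left(72 - 216\right) + \frac{-2 + 169 + 13}{69}\right)^{2} = \left(-144 + 180 \cdot \frac{1}{69}\right)^{2} = \left(-144 + \frac{60}{23}\right)^{2} = \left(- \frac{3252}{23}\right)^{2} = \frac{10575504}{529}$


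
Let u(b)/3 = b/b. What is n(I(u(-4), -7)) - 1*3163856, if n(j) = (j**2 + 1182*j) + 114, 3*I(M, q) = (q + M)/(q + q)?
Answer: -1395160574/441 ≈ -3.1636e+6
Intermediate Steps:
u(b) = 3 (u(b) = 3*(b/b) = 3*1 = 3)
I(M, q) = (M + q)/(6*q) (I(M, q) = ((q + M)/(q + q))/3 = ((M + q)/((2*q)))/3 = ((M + q)*(1/(2*q)))/3 = ((M + q)/(2*q))/3 = (M + q)/(6*q))
n(j) = 114 + j**2 + 1182*j
n(I(u(-4), -7)) - 1*3163856 = (114 + ((1/6)*(3 - 7)/(-7))**2 + 1182*((1/6)*(3 - 7)/(-7))) - 1*3163856 = (114 + ((1/6)*(-1/7)*(-4))**2 + 1182*((1/6)*(-1/7)*(-4))) - 3163856 = (114 + (2/21)**2 + 1182*(2/21)) - 3163856 = (114 + 4/441 + 788/7) - 3163856 = 99922/441 - 3163856 = -1395160574/441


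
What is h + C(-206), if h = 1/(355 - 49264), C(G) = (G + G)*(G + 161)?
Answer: 906772859/48909 ≈ 18540.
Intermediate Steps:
C(G) = 2*G*(161 + G) (C(G) = (2*G)*(161 + G) = 2*G*(161 + G))
h = -1/48909 (h = 1/(-48909) = -1/48909 ≈ -2.0446e-5)
h + C(-206) = -1/48909 + 2*(-206)*(161 - 206) = -1/48909 + 2*(-206)*(-45) = -1/48909 + 18540 = 906772859/48909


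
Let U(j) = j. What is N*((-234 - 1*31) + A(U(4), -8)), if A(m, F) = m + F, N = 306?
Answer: -82314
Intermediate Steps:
A(m, F) = F + m
N*((-234 - 1*31) + A(U(4), -8)) = 306*((-234 - 1*31) + (-8 + 4)) = 306*((-234 - 31) - 4) = 306*(-265 - 4) = 306*(-269) = -82314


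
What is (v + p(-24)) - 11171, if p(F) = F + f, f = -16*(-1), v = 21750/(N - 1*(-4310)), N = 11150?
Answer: -17280559/1546 ≈ -11178.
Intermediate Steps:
v = 2175/1546 (v = 21750/(11150 - 1*(-4310)) = 21750/(11150 + 4310) = 21750/15460 = 21750*(1/15460) = 2175/1546 ≈ 1.4069)
f = 16
p(F) = 16 + F (p(F) = F + 16 = 16 + F)
(v + p(-24)) - 11171 = (2175/1546 + (16 - 24)) - 11171 = (2175/1546 - 8) - 11171 = -10193/1546 - 11171 = -17280559/1546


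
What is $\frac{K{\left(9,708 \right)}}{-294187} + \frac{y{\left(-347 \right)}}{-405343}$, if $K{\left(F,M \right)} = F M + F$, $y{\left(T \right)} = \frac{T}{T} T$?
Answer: $- \frac{2484410794}{119246641141} \approx -0.020834$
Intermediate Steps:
$y{\left(T \right)} = T$ ($y{\left(T \right)} = 1 T = T$)
$K{\left(F,M \right)} = F + F M$
$\frac{K{\left(9,708 \right)}}{-294187} + \frac{y{\left(-347 \right)}}{-405343} = \frac{9 \left(1 + 708\right)}{-294187} - \frac{347}{-405343} = 9 \cdot 709 \left(- \frac{1}{294187}\right) - - \frac{347}{405343} = 6381 \left(- \frac{1}{294187}\right) + \frac{347}{405343} = - \frac{6381}{294187} + \frac{347}{405343} = - \frac{2484410794}{119246641141}$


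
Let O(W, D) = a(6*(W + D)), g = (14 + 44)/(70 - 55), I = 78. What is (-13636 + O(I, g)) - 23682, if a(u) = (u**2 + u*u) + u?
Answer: 11143202/25 ≈ 4.4573e+5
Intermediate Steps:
g = 58/15 ≈ 3.8667
a(u) = u + 2*u**2 (a(u) = (u**2 + u**2) + u = 2*u**2 + u = u + 2*u**2)
O(W, D) = (6*D + 6*W)*(1 + 12*D + 12*W) (O(W, D) = (6*(W + D))*(1 + 2*(6*(W + D))) = (6*(D + W))*(1 + 2*(6*(D + W))) = (6*D + 6*W)*(1 + 2*(6*D + 6*W)) = (6*D + 6*W)*(1 + (12*D + 12*W)) = (6*D + 6*W)*(1 + 12*D + 12*W))
(-13636 + O(I, g)) - 23682 = (-13636 + 6*(58/15 + 78)*(1 + 12*(58/15) + 12*78)) - 23682 = (-13636 + 6*(1228/15)*(1 + 232/5 + 936)) - 23682 = (-13636 + 6*(1228/15)*(4917/5)) - 23682 = (-13636 + 12076152/25) - 23682 = 11735252/25 - 23682 = 11143202/25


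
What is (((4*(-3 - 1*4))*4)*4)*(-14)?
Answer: 6272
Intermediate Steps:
(((4*(-3 - 1*4))*4)*4)*(-14) = (((4*(-3 - 4))*4)*4)*(-14) = (((4*(-7))*4)*4)*(-14) = (-28*4*4)*(-14) = -112*4*(-14) = -448*(-14) = 6272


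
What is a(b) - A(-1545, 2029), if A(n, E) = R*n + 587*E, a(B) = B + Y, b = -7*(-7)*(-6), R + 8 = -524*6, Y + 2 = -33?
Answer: -6061192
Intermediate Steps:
Y = -35 (Y = -2 - 33 = -35)
R = -3152 (R = -8 - 524*6 = -8 - 3144 = -3152)
b = -294 (b = 49*(-6) = -294)
a(B) = -35 + B (a(B) = B - 35 = -35 + B)
A(n, E) = -3152*n + 587*E
a(b) - A(-1545, 2029) = (-35 - 294) - (-3152*(-1545) + 587*2029) = -329 - (4869840 + 1191023) = -329 - 1*6060863 = -329 - 6060863 = -6061192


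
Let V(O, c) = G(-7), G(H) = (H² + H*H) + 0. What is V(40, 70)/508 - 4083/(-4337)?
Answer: 1249595/1101598 ≈ 1.1343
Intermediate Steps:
G(H) = 2*H² (G(H) = (H² + H²) + 0 = 2*H² + 0 = 2*H²)
V(O, c) = 98 (V(O, c) = 2*(-7)² = 2*49 = 98)
V(40, 70)/508 - 4083/(-4337) = 98/508 - 4083/(-4337) = 98*(1/508) - 4083*(-1/4337) = 49/254 + 4083/4337 = 1249595/1101598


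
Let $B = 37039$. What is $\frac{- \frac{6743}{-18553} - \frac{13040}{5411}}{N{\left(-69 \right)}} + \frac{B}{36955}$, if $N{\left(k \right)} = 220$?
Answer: $\frac{162089208324551}{163236607963660} \approx 0.99297$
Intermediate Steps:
$\frac{- \frac{6743}{-18553} - \frac{13040}{5411}}{N{\left(-69 \right)}} + \frac{B}{36955} = \frac{- \frac{6743}{-18553} - \frac{13040}{5411}}{220} + \frac{37039}{36955} = \left(\left(-6743\right) \left(- \frac{1}{18553}\right) - \frac{13040}{5411}\right) \frac{1}{220} + 37039 \cdot \frac{1}{36955} = \left(\frac{6743}{18553} - \frac{13040}{5411}\right) \frac{1}{220} + \frac{37039}{36955} = \left(- \frac{205444747}{100390283}\right) \frac{1}{220} + \frac{37039}{36955} = - \frac{205444747}{22085862260} + \frac{37039}{36955} = \frac{162089208324551}{163236607963660}$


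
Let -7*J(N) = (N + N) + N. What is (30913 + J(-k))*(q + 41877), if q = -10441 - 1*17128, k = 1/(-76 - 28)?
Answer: 11499881771/26 ≈ 4.4230e+8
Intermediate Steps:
k = -1/104 (k = 1/(-104) = -1/104 ≈ -0.0096154)
q = -27569 (q = -10441 - 17128 = -27569)
J(N) = -3*N/7 (J(N) = -((N + N) + N)/7 = -(2*N + N)/7 = -3*N/7)
(30913 + J(-k))*(q + 41877) = (30913 - (-3)*(-1)/(7*104))*(-27569 + 41877) = (30913 - 3/7*1/104)*14308 = (30913 - 3/728)*14308 = (22504661/728)*14308 = 11499881771/26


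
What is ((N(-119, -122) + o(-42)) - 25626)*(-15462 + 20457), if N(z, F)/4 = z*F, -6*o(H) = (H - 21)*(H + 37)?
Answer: 323611065/2 ≈ 1.6181e+8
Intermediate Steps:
o(H) = -(-21 + H)*(37 + H)/6 (o(H) = -(H - 21)*(H + 37)/6 = -(-21 + H)*(37 + H)/6)
N(z, F) = 4*F*z (N(z, F) = 4*(z*F) = 4*(F*z) = 4*F*z)
((N(-119, -122) + o(-42)) - 25626)*(-15462 + 20457) = ((4*(-122)*(-119) + (259/2 - 8/3*(-42) - ⅙*(-42)²)) - 25626)*(-15462 + 20457) = ((58072 + (259/2 + 112 - ⅙*1764)) - 25626)*4995 = ((58072 + (259/2 + 112 - 294)) - 25626)*4995 = ((58072 - 105/2) - 25626)*4995 = (116039/2 - 25626)*4995 = (64787/2)*4995 = 323611065/2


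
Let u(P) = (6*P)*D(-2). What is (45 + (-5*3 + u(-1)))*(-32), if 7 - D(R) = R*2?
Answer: 1152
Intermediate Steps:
D(R) = 7 - 2*R (D(R) = 7 - R*2 = 7 - 2*R)
u(P) = 66*P (u(P) = (6*P)*(7 - 2*(-2)) = (6*P)*(7 + 4) = (6*P)*11 = 66*P)
(45 + (-5*3 + u(-1)))*(-32) = (45 + (-5*3 + 66*(-1)))*(-32) = (45 + (-15 - 66))*(-32) = (45 - 81)*(-32) = -36*(-32) = 1152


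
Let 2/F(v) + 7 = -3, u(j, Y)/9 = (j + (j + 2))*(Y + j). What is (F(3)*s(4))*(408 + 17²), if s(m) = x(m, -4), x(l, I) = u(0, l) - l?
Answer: -47396/5 ≈ -9479.2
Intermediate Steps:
u(j, Y) = 9*(2 + 2*j)*(Y + j) (u(j, Y) = 9*((j + (j + 2))*(Y + j)) = 9*((j + (2 + j))*(Y + j)) = 9*((2 + 2*j)*(Y + j)) = 9*(2 + 2*j)*(Y + j))
F(v) = -⅕ (F(v) = 2/(-7 - 3) = 2/(-10) = 2*(-⅒) = -⅕)
x(l, I) = 17*l (x(l, I) = (18*l + 18*0 + 18*0² + 18*l*0) - l = (18*l + 0 + 18*0 + 0) - l = (18*l + 0 + 0 + 0) - l = 18*l - l = 17*l)
s(m) = 17*m
(F(3)*s(4))*(408 + 17²) = (-17*4/5)*(408 + 17²) = (-⅕*68)*(408 + 289) = -68/5*697 = -47396/5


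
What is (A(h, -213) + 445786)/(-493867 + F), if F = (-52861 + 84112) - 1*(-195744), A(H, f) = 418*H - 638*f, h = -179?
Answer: -253429/133436 ≈ -1.8993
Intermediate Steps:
A(H, f) = -638*f + 418*H
F = 226995 (F = 31251 + 195744 = 226995)
(A(h, -213) + 445786)/(-493867 + F) = ((-638*(-213) + 418*(-179)) + 445786)/(-493867 + 226995) = ((135894 - 74822) + 445786)/(-266872) = (61072 + 445786)*(-1/266872) = 506858*(-1/266872) = -253429/133436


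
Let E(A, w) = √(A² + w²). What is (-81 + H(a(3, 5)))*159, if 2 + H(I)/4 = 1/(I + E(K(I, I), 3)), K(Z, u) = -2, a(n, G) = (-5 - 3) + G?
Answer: -13674 + 159*√13 ≈ -13101.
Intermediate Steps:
a(n, G) = -8 + G
H(I) = -8 + 4/(I + √13) (H(I) = -8 + 4/(I + √((-2)² + 3²)) = -8 + 4/(I + √(4 + 9)) = -8 + 4/(I + √13))
(-81 + H(a(3, 5)))*159 = (-81 + 4*(1 - 2*(-8 + 5) - 2*√13)/((-8 + 5) + √13))*159 = (-81 + 4*(1 - 2*(-3) - 2*√13)/(-3 + √13))*159 = (-81 + 4*(1 + 6 - 2*√13)/(-3 + √13))*159 = (-81 + 4*(7 - 2*√13)/(-3 + √13))*159 = -12879 + 636*(7 - 2*√13)/(-3 + √13)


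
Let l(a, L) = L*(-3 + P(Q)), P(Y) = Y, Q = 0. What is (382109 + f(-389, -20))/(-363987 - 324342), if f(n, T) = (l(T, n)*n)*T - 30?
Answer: -9461339/688329 ≈ -13.745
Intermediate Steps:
l(a, L) = -3*L (l(a, L) = L*(-3 + 0) = L*(-3) = -3*L)
f(n, T) = -30 - 3*T*n² (f(n, T) = ((-3*n)*n)*T - 30 = (-3*n²)*T - 30 = -3*T*n² - 30 = -30 - 3*T*n²)
(382109 + f(-389, -20))/(-363987 - 324342) = (382109 + (-30 - 3*(-20)*(-389)²))/(-363987 - 324342) = (382109 + (-30 - 3*(-20)*151321))/(-688329) = (382109 + (-30 + 9079260))*(-1/688329) = (382109 + 9079230)*(-1/688329) = 9461339*(-1/688329) = -9461339/688329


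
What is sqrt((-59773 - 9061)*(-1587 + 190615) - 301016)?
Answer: 4*I*sqrt(813240898) ≈ 1.1407e+5*I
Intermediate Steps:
sqrt((-59773 - 9061)*(-1587 + 190615) - 301016) = sqrt(-68834*189028 - 301016) = sqrt(-13011553352 - 301016) = sqrt(-13011854368) = 4*I*sqrt(813240898)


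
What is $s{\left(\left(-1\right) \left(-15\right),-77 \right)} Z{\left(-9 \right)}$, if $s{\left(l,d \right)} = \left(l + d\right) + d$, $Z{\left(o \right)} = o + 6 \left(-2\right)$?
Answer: $2919$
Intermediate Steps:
$Z{\left(o \right)} = -12 + o$ ($Z{\left(o \right)} = o - 12 = -12 + o$)
$s{\left(l,d \right)} = l + 2 d$ ($s{\left(l,d \right)} = \left(d + l\right) + d = l + 2 d$)
$s{\left(\left(-1\right) \left(-15\right),-77 \right)} Z{\left(-9 \right)} = \left(\left(-1\right) \left(-15\right) + 2 \left(-77\right)\right) \left(-12 - 9\right) = \left(15 - 154\right) \left(-21\right) = \left(-139\right) \left(-21\right) = 2919$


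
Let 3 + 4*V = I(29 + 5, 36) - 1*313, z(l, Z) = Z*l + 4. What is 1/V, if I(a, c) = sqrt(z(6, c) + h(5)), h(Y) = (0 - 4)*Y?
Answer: -158/12457 - 5*sqrt(2)/12457 ≈ -0.013251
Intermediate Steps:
z(l, Z) = 4 + Z*l
h(Y) = -4*Y
I(a, c) = sqrt(-16 + 6*c) (I(a, c) = sqrt((4 + c*6) - 4*5) = sqrt((4 + 6*c) - 20) = sqrt(-16 + 6*c))
V = -79 + 5*sqrt(2)/2 (V = -3/4 + (sqrt(-16 + 6*36) - 1*313)/4 = -3/4 + (sqrt(-16 + 216) - 313)/4 = -3/4 + (sqrt(200) - 313)/4 = -3/4 + (10*sqrt(2) - 313)/4 = -3/4 + (-313 + 10*sqrt(2))/4 = -3/4 + (-313/4 + 5*sqrt(2)/2) = -79 + 5*sqrt(2)/2 ≈ -75.464)
1/V = 1/(-79 + 5*sqrt(2)/2)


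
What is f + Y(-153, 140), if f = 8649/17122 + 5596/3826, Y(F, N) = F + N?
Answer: -361354125/32754386 ≈ -11.032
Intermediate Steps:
f = 64452893/32754386 (f = 8649*(1/17122) + 5596*(1/3826) = 8649/17122 + 2798/1913 = 64452893/32754386 ≈ 1.9678)
f + Y(-153, 140) = 64452893/32754386 + (-153 + 140) = 64452893/32754386 - 13 = -361354125/32754386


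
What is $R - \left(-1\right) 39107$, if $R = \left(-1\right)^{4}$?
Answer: $39108$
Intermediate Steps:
$R = 1$
$R - \left(-1\right) 39107 = 1 - \left(-1\right) 39107 = 1 - -39107 = 1 + 39107 = 39108$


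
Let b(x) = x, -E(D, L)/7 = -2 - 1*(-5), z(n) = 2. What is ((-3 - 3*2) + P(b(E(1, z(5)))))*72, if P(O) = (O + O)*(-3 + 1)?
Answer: 5400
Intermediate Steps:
E(D, L) = -21 (E(D, L) = -7*(-2 - 1*(-5)) = -7*(-2 + 5) = -7*3 = -21)
P(O) = -4*O (P(O) = (2*O)*(-2) = -4*O)
((-3 - 3*2) + P(b(E(1, z(5)))))*72 = ((-3 - 3*2) - 4*(-21))*72 = ((-3 - 6) + 84)*72 = (-9 + 84)*72 = 75*72 = 5400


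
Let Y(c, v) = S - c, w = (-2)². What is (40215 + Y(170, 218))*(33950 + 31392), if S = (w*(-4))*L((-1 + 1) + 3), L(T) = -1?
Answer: 2617665862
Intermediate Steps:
w = 4
S = 16 (S = (4*(-4))*(-1) = -16*(-1) = 16)
Y(c, v) = 16 - c
(40215 + Y(170, 218))*(33950 + 31392) = (40215 + (16 - 1*170))*(33950 + 31392) = (40215 + (16 - 170))*65342 = (40215 - 154)*65342 = 40061*65342 = 2617665862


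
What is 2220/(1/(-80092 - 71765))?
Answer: -337122540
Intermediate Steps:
2220/(1/(-80092 - 71765)) = 2220/(1/(-151857)) = 2220/(-1/151857) = 2220*(-151857) = -337122540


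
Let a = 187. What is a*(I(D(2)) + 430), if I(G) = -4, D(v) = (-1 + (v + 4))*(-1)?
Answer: 79662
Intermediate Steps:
D(v) = -3 - v (D(v) = (-1 + (4 + v))*(-1) = (3 + v)*(-1) = -3 - v)
a*(I(D(2)) + 430) = 187*(-4 + 430) = 187*426 = 79662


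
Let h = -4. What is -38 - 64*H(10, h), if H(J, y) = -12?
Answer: 730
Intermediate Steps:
-38 - 64*H(10, h) = -38 - 64*(-12) = -38 + 768 = 730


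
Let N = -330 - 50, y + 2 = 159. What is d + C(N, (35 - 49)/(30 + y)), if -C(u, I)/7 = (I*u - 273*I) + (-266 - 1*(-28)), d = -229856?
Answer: -42735524/187 ≈ -2.2853e+5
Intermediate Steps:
y = 157 (y = -2 + 159 = 157)
N = -380
C(u, I) = 1666 + 1911*I - 7*I*u (C(u, I) = -7*((I*u - 273*I) + (-266 - 1*(-28))) = -7*((-273*I + I*u) + (-266 + 28)) = -7*((-273*I + I*u) - 238) = -7*(-238 - 273*I + I*u) = 1666 + 1911*I - 7*I*u)
d + C(N, (35 - 49)/(30 + y)) = -229856 + (1666 + 1911*((35 - 49)/(30 + 157)) - 7*(35 - 49)/(30 + 157)*(-380)) = -229856 + (1666 + 1911*(-14/187) - 7*(-14/187)*(-380)) = -229856 + (1666 - 26754/187 - 37240/187) = -229856 + 247548/187 = -42735524/187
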